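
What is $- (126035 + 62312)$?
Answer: $-188347$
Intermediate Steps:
$- (126035 + 62312) = \left(-1\right) 188347 = -188347$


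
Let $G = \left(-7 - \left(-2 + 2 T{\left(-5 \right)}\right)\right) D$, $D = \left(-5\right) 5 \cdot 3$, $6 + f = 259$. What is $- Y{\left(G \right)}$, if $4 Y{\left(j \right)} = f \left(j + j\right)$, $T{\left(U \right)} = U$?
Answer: $\frac{94875}{2} \approx 47438.0$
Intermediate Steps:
$f = 253$ ($f = -6 + 259 = 253$)
$D = -75$ ($D = \left(-25\right) 3 = -75$)
$G = -375$ ($G = \left(-7 + \left(\left(-2\right) \left(-5\right) + 2\right)\right) \left(-75\right) = \left(-7 + \left(10 + 2\right)\right) \left(-75\right) = \left(-7 + 12\right) \left(-75\right) = 5 \left(-75\right) = -375$)
$Y{\left(j \right)} = \frac{253 j}{2}$ ($Y{\left(j \right)} = \frac{253 \left(j + j\right)}{4} = \frac{253 \cdot 2 j}{4} = \frac{506 j}{4} = \frac{253 j}{2}$)
$- Y{\left(G \right)} = - \frac{253 \left(-375\right)}{2} = \left(-1\right) \left(- \frac{94875}{2}\right) = \frac{94875}{2}$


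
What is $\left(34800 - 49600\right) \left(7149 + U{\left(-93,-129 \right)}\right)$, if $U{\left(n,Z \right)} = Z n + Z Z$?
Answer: $-529647600$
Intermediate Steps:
$U{\left(n,Z \right)} = Z^{2} + Z n$ ($U{\left(n,Z \right)} = Z n + Z^{2} = Z^{2} + Z n$)
$\left(34800 - 49600\right) \left(7149 + U{\left(-93,-129 \right)}\right) = \left(34800 - 49600\right) \left(7149 - 129 \left(-129 - 93\right)\right) = - 14800 \left(7149 - -28638\right) = - 14800 \left(7149 + 28638\right) = \left(-14800\right) 35787 = -529647600$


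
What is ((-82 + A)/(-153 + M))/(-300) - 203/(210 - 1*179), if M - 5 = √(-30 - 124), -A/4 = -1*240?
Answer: -167412992/25642425 + 439*I*√154/3308700 ≈ -6.5287 + 0.0016465*I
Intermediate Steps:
A = 960 (A = -(-4)*240 = -4*(-240) = 960)
M = 5 + I*√154 (M = 5 + √(-30 - 124) = 5 + √(-154) = 5 + I*√154 ≈ 5.0 + 12.41*I)
((-82 + A)/(-153 + M))/(-300) - 203/(210 - 1*179) = ((-82 + 960)/(-153 + (5 + I*√154)))/(-300) - 203/(210 - 1*179) = (878/(-148 + I*√154))*(-1/300) - 203/(210 - 179) = -439/(150*(-148 + I*√154)) - 203/31 = -203/31 - 439/(150*(-148 + I*√154))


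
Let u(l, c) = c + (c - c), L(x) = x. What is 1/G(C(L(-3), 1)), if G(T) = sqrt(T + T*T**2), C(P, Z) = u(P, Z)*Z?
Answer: sqrt(2)/2 ≈ 0.70711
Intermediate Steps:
u(l, c) = c (u(l, c) = c + 0 = c)
C(P, Z) = Z**2 (C(P, Z) = Z*Z = Z**2)
G(T) = sqrt(T + T**3)
1/G(C(L(-3), 1)) = 1/(sqrt(1**2 + (1**2)**3)) = 1/(sqrt(1 + 1**3)) = 1/(sqrt(1 + 1)) = 1/(sqrt(2)) = sqrt(2)/2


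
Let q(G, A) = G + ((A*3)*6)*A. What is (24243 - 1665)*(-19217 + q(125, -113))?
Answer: 4758313500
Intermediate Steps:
q(G, A) = G + 18*A² (q(G, A) = G + ((3*A)*6)*A = G + (18*A)*A = G + 18*A²)
(24243 - 1665)*(-19217 + q(125, -113)) = (24243 - 1665)*(-19217 + (125 + 18*(-113)²)) = 22578*(-19217 + (125 + 18*12769)) = 22578*(-19217 + (125 + 229842)) = 22578*(-19217 + 229967) = 22578*210750 = 4758313500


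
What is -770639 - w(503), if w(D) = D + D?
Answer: -771645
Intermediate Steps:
w(D) = 2*D
-770639 - w(503) = -770639 - 2*503 = -770639 - 1*1006 = -770639 - 1006 = -771645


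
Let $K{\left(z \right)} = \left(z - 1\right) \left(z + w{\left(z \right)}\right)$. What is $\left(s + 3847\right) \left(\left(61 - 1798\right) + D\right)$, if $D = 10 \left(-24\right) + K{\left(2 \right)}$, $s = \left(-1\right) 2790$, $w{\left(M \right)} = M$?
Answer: $-2085461$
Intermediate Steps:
$K{\left(z \right)} = 2 z \left(-1 + z\right)$ ($K{\left(z \right)} = \left(z - 1\right) \left(z + z\right) = \left(-1 + z\right) 2 z = 2 z \left(-1 + z\right)$)
$s = -2790$
$D = -236$ ($D = 10 \left(-24\right) + 2 \cdot 2 \left(-1 + 2\right) = -240 + 2 \cdot 2 \cdot 1 = -240 + 4 = -236$)
$\left(s + 3847\right) \left(\left(61 - 1798\right) + D\right) = \left(-2790 + 3847\right) \left(\left(61 - 1798\right) - 236\right) = 1057 \left(\left(61 - 1798\right) - 236\right) = 1057 \left(-1737 - 236\right) = 1057 \left(-1973\right) = -2085461$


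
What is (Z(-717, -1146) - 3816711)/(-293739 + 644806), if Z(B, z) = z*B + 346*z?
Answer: -3391545/351067 ≈ -9.6607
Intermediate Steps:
Z(B, z) = 346*z + B*z (Z(B, z) = B*z + 346*z = 346*z + B*z)
(Z(-717, -1146) - 3816711)/(-293739 + 644806) = (-1146*(346 - 717) - 3816711)/(-293739 + 644806) = (-1146*(-371) - 3816711)/351067 = (425166 - 3816711)*(1/351067) = -3391545*1/351067 = -3391545/351067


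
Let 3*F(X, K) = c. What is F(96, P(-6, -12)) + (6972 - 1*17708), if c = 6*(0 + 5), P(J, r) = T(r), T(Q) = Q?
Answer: -10726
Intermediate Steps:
P(J, r) = r
c = 30 (c = 6*5 = 30)
F(X, K) = 10 (F(X, K) = (⅓)*30 = 10)
F(96, P(-6, -12)) + (6972 - 1*17708) = 10 + (6972 - 1*17708) = 10 + (6972 - 17708) = 10 - 10736 = -10726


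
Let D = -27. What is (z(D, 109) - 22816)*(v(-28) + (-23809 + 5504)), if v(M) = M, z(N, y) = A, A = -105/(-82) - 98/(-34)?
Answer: 582983918433/1394 ≈ 4.1821e+8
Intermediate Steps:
A = 5803/1394 (A = -105*(-1/82) - 98*(-1/34) = 105/82 + 49/17 = 5803/1394 ≈ 4.1628)
z(N, y) = 5803/1394
(z(D, 109) - 22816)*(v(-28) + (-23809 + 5504)) = (5803/1394 - 22816)*(-28 + (-23809 + 5504)) = -31799701*(-28 - 18305)/1394 = -31799701/1394*(-18333) = 582983918433/1394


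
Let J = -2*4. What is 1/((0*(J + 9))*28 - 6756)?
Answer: -1/6756 ≈ -0.00014802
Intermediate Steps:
J = -8
1/((0*(J + 9))*28 - 6756) = 1/((0*(-8 + 9))*28 - 6756) = 1/((0*1)*28 - 6756) = 1/(0*28 - 6756) = 1/(0 - 6756) = 1/(-6756) = -1/6756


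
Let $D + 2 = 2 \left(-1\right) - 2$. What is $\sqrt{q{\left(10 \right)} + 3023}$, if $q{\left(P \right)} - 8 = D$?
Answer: $55$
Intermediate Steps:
$D = -6$ ($D = -2 + \left(2 \left(-1\right) - 2\right) = -2 - 4 = -6$)
$q{\left(P \right)} = 2$ ($q{\left(P \right)} = 8 - 6 = 2$)
$\sqrt{q{\left(10 \right)} + 3023} = \sqrt{2 + 3023} = \sqrt{3025} = 55$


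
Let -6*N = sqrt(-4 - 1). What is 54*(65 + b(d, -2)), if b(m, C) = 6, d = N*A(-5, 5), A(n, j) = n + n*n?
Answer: 3834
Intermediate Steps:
N = -I*sqrt(5)/6 (N = -sqrt(-4 - 1)/6 = -I*sqrt(5)/6 ≈ -0.37268*I)
A(n, j) = n + n**2
d = -10*I*sqrt(5)/3 (d = (-I*sqrt(5)/6)*(-5*(1 - 5)) = (-I*sqrt(5)/6)*(-5*(-4)) = -I*sqrt(5)/6*20 = -10*I*sqrt(5)/3 ≈ -7.4536*I)
54*(65 + b(d, -2)) = 54*(65 + 6) = 54*71 = 3834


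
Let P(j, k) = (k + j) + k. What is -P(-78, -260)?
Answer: 598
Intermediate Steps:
P(j, k) = j + 2*k (P(j, k) = (j + k) + k = j + 2*k)
-P(-78, -260) = -(-78 + 2*(-260)) = -(-78 - 520) = -1*(-598) = 598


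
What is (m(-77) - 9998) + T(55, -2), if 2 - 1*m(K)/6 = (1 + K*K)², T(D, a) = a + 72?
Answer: -210999316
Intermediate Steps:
T(D, a) = 72 + a
m(K) = 12 - 6*(1 + K²)² (m(K) = 12 - 6*(1 + K*K)² = 12 - 6*(1 + K²)²)
(m(-77) - 9998) + T(55, -2) = ((12 - 6*(1 + (-77)²)²) - 9998) + (72 - 2) = ((12 - 6*(1 + 5929)²) - 9998) + 70 = ((12 - 6*5930²) - 9998) + 70 = ((12 - 6*35164900) - 9998) + 70 = ((12 - 210989400) - 9998) + 70 = (-210989388 - 9998) + 70 = -210999386 + 70 = -210999316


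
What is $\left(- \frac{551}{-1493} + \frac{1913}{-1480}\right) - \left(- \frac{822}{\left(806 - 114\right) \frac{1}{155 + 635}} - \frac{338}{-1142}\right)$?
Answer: $\frac{204565224612613}{218274868120} \approx 937.19$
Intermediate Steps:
$\left(- \frac{551}{-1493} + \frac{1913}{-1480}\right) - \left(- \frac{822}{\left(806 - 114\right) \frac{1}{155 + 635}} - \frac{338}{-1142}\right) = \left(\left(-551\right) \left(- \frac{1}{1493}\right) + 1913 \left(- \frac{1}{1480}\right)\right) - \left(- \frac{822}{692 \cdot \frac{1}{790}} - - \frac{169}{571}\right) = \left(\frac{551}{1493} - \frac{1913}{1480}\right) - \left(- \frac{822}{692 \cdot \frac{1}{790}} + \frac{169}{571}\right) = - \frac{2040629}{2209640} - \left(- \frac{822}{\frac{346}{395}} + \frac{169}{571}\right) = - \frac{2040629}{2209640} - \left(\left(-822\right) \frac{395}{346} + \frac{169}{571}\right) = - \frac{2040629}{2209640} - \left(- \frac{162345}{173} + \frac{169}{571}\right) = - \frac{2040629}{2209640} - - \frac{92669758}{98783} = - \frac{2040629}{2209640} + \frac{92669758}{98783} = \frac{204565224612613}{218274868120}$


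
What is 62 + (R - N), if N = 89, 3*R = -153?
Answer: -78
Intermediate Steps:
R = -51 (R = (⅓)*(-153) = -51)
62 + (R - N) = 62 + (-51 - 1*89) = 62 + (-51 - 89) = 62 - 140 = -78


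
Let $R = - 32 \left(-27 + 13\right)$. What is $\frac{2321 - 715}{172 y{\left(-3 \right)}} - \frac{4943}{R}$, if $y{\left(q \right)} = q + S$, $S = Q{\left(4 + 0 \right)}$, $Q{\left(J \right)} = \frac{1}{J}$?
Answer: $- \frac{277957}{19264} \approx -14.429$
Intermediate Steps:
$S = \frac{1}{4}$ ($S = \frac{1}{4 + 0} = \frac{1}{4} \approx 0.25$)
$R = 448$ ($R = \left(-32\right) \left(-14\right) = 448$)
$y{\left(q \right)} = \frac{1}{4} + q$ ($y{\left(q \right)} = q + \frac{1}{4} = \frac{1}{4} + q$)
$\frac{2321 - 715}{172 y{\left(-3 \right)}} - \frac{4943}{R} = \frac{2321 - 715}{172 \left(\frac{1}{4} - 3\right)} - \frac{4943}{448} = \frac{2321 - 715}{172 \left(- \frac{11}{4}\right)} - \frac{4943}{448} = \frac{1606}{-473} - \frac{4943}{448} = 1606 \left(- \frac{1}{473}\right) - \frac{4943}{448} = - \frac{146}{43} - \frac{4943}{448} = - \frac{277957}{19264}$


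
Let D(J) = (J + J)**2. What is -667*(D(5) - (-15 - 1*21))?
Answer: -90712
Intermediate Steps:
D(J) = 4*J**2 (D(J) = (2*J)**2 = 4*J**2)
-667*(D(5) - (-15 - 1*21)) = -667*(4*5**2 - (-15 - 1*21)) = -667*(4*25 - (-15 - 21)) = -667*(100 - 1*(-36)) = -667*(100 + 36) = -667*136 = -90712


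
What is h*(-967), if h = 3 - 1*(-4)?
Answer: -6769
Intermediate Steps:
h = 7 (h = 3 + 4 = 7)
h*(-967) = 7*(-967) = -6769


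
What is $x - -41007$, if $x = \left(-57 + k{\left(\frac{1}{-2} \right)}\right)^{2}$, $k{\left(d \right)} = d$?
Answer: $\frac{177253}{4} \approx 44313.0$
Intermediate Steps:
$x = \frac{13225}{4}$ ($x = \left(-57 + \frac{1}{-2}\right)^{2} = \left(-57 - \frac{1}{2}\right)^{2} = \left(- \frac{115}{2}\right)^{2} = \frac{13225}{4} \approx 3306.3$)
$x - -41007 = \frac{13225}{4} - -41007 = \frac{13225}{4} + 41007 = \frac{177253}{4}$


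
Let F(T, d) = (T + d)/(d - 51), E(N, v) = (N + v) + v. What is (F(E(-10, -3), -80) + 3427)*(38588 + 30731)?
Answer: 31126518527/131 ≈ 2.3761e+8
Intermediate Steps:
E(N, v) = N + 2*v
F(T, d) = (T + d)/(-51 + d)
(F(E(-10, -3), -80) + 3427)*(38588 + 30731) = (((-10 + 2*(-3)) - 80)/(-51 - 80) + 3427)*(38588 + 30731) = (((-10 - 6) - 80)/(-131) + 3427)*69319 = (-(-16 - 80)/131 + 3427)*69319 = (-1/131*(-96) + 3427)*69319 = (96/131 + 3427)*69319 = (449033/131)*69319 = 31126518527/131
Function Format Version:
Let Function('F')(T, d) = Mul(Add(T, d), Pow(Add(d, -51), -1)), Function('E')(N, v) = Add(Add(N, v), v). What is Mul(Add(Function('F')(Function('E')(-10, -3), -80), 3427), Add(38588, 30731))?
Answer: Rational(31126518527, 131) ≈ 2.3761e+8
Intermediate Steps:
Function('E')(N, v) = Add(N, Mul(2, v))
Function('F')(T, d) = Mul(Pow(Add(-51, d), -1), Add(T, d)) (Function('F')(T, d) = Mul(Add(T, d), Pow(Add(-51, d), -1)) = Mul(Pow(Add(-51, d), -1), Add(T, d)))
Mul(Add(Function('F')(Function('E')(-10, -3), -80), 3427), Add(38588, 30731)) = Mul(Add(Mul(Pow(Add(-51, -80), -1), Add(Add(-10, Mul(2, -3)), -80)), 3427), Add(38588, 30731)) = Mul(Add(Mul(Pow(-131, -1), Add(Add(-10, -6), -80)), 3427), 69319) = Mul(Add(Mul(Rational(-1, 131), Add(-16, -80)), 3427), 69319) = Mul(Add(Mul(Rational(-1, 131), -96), 3427), 69319) = Mul(Add(Rational(96, 131), 3427), 69319) = Mul(Rational(449033, 131), 69319) = Rational(31126518527, 131)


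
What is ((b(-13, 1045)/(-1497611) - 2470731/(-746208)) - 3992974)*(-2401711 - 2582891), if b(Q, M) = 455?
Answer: 1235699942835527038263779/62084961616 ≈ 1.9903e+13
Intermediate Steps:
((b(-13, 1045)/(-1497611) - 2470731/(-746208)) - 3992974)*(-2401711 - 2582891) = ((455/(-1497611) - 2470731/(-746208)) - 3992974)*(-2401711 - 2582891) = ((455*(-1/1497611) - 2470731*(-1/746208)) - 3992974)*(-4984602) = ((-455/1497611 + 823577/248736) - 3992974)*(-4984602) = (1233284799667/372509769696 - 3992974)*(-4984602) = -1487420591857316237/372509769696*(-4984602) = 1235699942835527038263779/62084961616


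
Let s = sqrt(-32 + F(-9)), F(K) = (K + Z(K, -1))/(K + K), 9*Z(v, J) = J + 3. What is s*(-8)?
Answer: -4*I*sqrt(10210)/9 ≈ -44.909*I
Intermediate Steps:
Z(v, J) = 1/3 + J/9 (Z(v, J) = (J + 3)/9 = (3 + J)/9 = 1/3 + J/9)
F(K) = (2/9 + K)/(2*K) (F(K) = (K + (1/3 + (1/9)*(-1)))/(K + K) = (K + (1/3 - 1/9))/((2*K)) = (K + 2/9)*(1/(2*K)) = (2/9 + K)*(1/(2*K)) = (2/9 + K)/(2*K))
s = I*sqrt(10210)/18 (s = sqrt(-32 + (1/18)*(2 + 9*(-9))/(-9)) = sqrt(-32 + (1/18)*(-1/9)*(2 - 81)) = sqrt(-32 + (1/18)*(-1/9)*(-79)) = sqrt(-32 + 79/162) = sqrt(-5105/162) = I*sqrt(10210)/18 ≈ 5.6136*I)
s*(-8) = (I*sqrt(10210)/18)*(-8) = -4*I*sqrt(10210)/9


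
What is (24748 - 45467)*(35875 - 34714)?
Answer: -24054759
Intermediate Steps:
(24748 - 45467)*(35875 - 34714) = -20719*1161 = -24054759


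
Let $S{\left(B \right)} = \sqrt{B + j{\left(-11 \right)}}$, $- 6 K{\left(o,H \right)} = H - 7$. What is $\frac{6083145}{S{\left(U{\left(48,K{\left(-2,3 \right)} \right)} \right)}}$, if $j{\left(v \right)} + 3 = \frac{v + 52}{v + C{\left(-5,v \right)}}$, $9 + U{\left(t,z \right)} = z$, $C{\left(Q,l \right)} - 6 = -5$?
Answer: $- \frac{6083145 i \sqrt{13890}}{463} \approx - 1.5485 \cdot 10^{6} i$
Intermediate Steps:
$K{\left(o,H \right)} = \frac{7}{6} - \frac{H}{6}$ ($K{\left(o,H \right)} = - \frac{H - 7}{6} = - \frac{-7 + H}{6} = \frac{7}{6} - \frac{H}{6}$)
$C{\left(Q,l \right)} = 1$ ($C{\left(Q,l \right)} = 6 - 5 = 1$)
$U{\left(t,z \right)} = -9 + z$
$j{\left(v \right)} = -3 + \frac{52 + v}{1 + v}$ ($j{\left(v \right)} = -3 + \frac{v + 52}{v + 1} = -3 + \frac{52 + v}{1 + v}$)
$S{\left(B \right)} = \sqrt{- \frac{71}{10} + B}$ ($S{\left(B \right)} = \sqrt{B + \frac{49 - -22}{1 - 11}} = \sqrt{B + \frac{49 + 22}{-10}} = \sqrt{B - \frac{71}{10}} = \sqrt{- \frac{71}{10} + B}$)
$\frac{6083145}{S{\left(U{\left(48,K{\left(-2,3 \right)} \right)} \right)}} = \frac{6083145}{\frac{1}{10} \sqrt{-710 + 100 \left(-9 + \left(\frac{7}{6} - \frac{1}{2}\right)\right)}} = \frac{6083145}{\frac{1}{10} \sqrt{-710 + 100 \left(-9 + \frac{2}{3}\right)}} = \frac{6083145}{\frac{1}{10} \sqrt{-710 + 100 \left(- \frac{25}{3}\right)}} = \frac{6083145}{\frac{1}{10} \sqrt{-710 - \frac{2500}{3}}} = \frac{6083145}{\frac{1}{10} \sqrt{- \frac{4630}{3}}} = \frac{6083145}{\frac{1}{10} \frac{i \sqrt{13890}}{3}} = \frac{6083145}{\frac{1}{30} i \sqrt{13890}} = 6083145 \left(- \frac{i \sqrt{13890}}{463}\right) = - \frac{6083145 i \sqrt{13890}}{463}$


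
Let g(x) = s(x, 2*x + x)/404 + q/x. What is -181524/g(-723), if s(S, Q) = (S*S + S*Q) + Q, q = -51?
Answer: -17673902736/503394895 ≈ -35.109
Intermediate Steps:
s(S, Q) = Q + S**2 + Q*S (s(S, Q) = (S**2 + Q*S) + Q = Q + S**2 + Q*S)
g(x) = -51/x + x**2/101 + 3*x/404 (g(x) = ((2*x + x) + x**2 + (2*x + x)*x)/404 - 51/x = (3*x + x**2 + (3*x)*x)*(1/404) - 51/x = (3*x + x**2 + 3*x**2)*(1/404) - 51/x = (3*x + 4*x**2)*(1/404) - 51/x = (x**2/101 + 3*x/404) - 51/x = -51/x + x**2/101 + 3*x/404)
-181524/g(-723) = -181524*(-292092/(-20604 + (-723)**2*(3 + 4*(-723)))) = -181524*(-292092/(-20604 + 522729*(3 - 2892))) = -181524*(-292092/(-20604 + 522729*(-2889))) = -181524*(-292092/(-20604 - 1510164081)) = -181524/((1/404)*(-1/723)*(-1510184685)) = -181524/503394895/97364 = -181524*97364/503394895 = -17673902736/503394895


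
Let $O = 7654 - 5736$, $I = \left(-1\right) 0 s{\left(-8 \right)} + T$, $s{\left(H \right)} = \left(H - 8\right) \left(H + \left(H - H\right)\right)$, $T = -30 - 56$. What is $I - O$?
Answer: $-2004$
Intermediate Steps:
$T = -86$ ($T = -30 - 56 = -86$)
$s{\left(H \right)} = H \left(-8 + H\right)$ ($s{\left(H \right)} = \left(-8 + H\right) \left(H + 0\right) = \left(-8 + H\right) H = H \left(-8 + H\right)$)
$I = -86$ ($I = \left(-1\right) 0 \left(- 8 \left(-8 - 8\right)\right) - 86 = 0 \left(\left(-8\right) \left(-16\right)\right) - 86 = 0 \cdot 128 - 86 = 0 - 86 = -86$)
$O = 1918$ ($O = 7654 - 5736 = 1918$)
$I - O = -86 - 1918 = -2004$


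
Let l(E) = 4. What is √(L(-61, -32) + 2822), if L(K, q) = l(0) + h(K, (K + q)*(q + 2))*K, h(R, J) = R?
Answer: √6547 ≈ 80.914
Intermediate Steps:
L(K, q) = 4 + K² (L(K, q) = 4 + K*K = 4 + K²)
√(L(-61, -32) + 2822) = √((4 + (-61)²) + 2822) = √((4 + 3721) + 2822) = √(3725 + 2822) = √6547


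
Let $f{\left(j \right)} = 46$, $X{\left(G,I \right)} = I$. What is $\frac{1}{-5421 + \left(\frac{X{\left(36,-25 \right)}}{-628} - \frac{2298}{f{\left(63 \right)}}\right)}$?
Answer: $- \frac{14444}{79021921} \approx -0.00018278$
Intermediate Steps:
$\frac{1}{-5421 + \left(\frac{X{\left(36,-25 \right)}}{-628} - \frac{2298}{f{\left(63 \right)}}\right)} = \frac{1}{-5421 - \left(- \frac{25}{628} + \frac{1149}{23}\right)} = \frac{1}{-5421 - \frac{720997}{14444}} = \frac{1}{- \frac{79021921}{14444}} = - \frac{14444}{79021921}$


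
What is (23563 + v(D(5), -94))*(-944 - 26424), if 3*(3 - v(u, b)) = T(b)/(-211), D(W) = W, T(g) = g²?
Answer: -408497887952/633 ≈ -6.4534e+8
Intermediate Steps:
v(u, b) = 3 + b²/633 (v(u, b) = 3 - b²/(3*(-211)) = 3 - b²*(-1)/(3*211) = 3 - (-1)*b²/633 = 3 + b²/633)
(23563 + v(D(5), -94))*(-944 - 26424) = (23563 + (3 + (1/633)*(-94)²))*(-944 - 26424) = (23563 + (3 + (1/633)*8836))*(-27368) = (23563 + (3 + 8836/633))*(-27368) = (23563 + 10735/633)*(-27368) = (14926114/633)*(-27368) = -408497887952/633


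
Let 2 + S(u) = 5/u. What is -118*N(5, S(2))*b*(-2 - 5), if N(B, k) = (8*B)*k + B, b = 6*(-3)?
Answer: -371700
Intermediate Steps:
S(u) = -2 + 5/u
b = -18
N(B, k) = B + 8*B*k (N(B, k) = 8*B*k + B = B + 8*B*k)
-118*N(5, S(2))*b*(-2 - 5) = -118*5*(1 + 8*(-2 + 5/2))*(-18*(-2 - 5)) = -118*5*(1 + 8*(-2 + 5*(1/2)))*(-18*(-7)) = -118*5*(1 + 8*(-2 + 5/2))*126 = -118*5*(1 + 8*(1/2))*126 = -118*5*(1 + 4)*126 = -118*5*5*126 = -2950*126 = -118*3150 = -371700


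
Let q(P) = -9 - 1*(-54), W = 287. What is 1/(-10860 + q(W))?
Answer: -1/10815 ≈ -9.2464e-5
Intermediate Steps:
q(P) = 45 (q(P) = -9 + 54 = 45)
1/(-10860 + q(W)) = 1/(-10860 + 45) = 1/(-10815) = -1/10815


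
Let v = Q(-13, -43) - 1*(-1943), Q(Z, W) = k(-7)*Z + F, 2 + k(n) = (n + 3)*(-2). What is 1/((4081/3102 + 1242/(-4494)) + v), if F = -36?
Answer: 211218/386537227 ≈ 0.00054644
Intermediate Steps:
k(n) = -8 - 2*n (k(n) = -2 + (n + 3)*(-2) = -2 + (3 + n)*(-2) = -2 + (-6 - 2*n) = -8 - 2*n)
Q(Z, W) = -36 + 6*Z (Q(Z, W) = (-8 - 2*(-7))*Z - 36 = (-8 + 14)*Z - 36 = 6*Z - 36 = -36 + 6*Z)
v = 1829 (v = (-36 + 6*(-13)) - 1*(-1943) = (-36 - 78) + 1943 = -114 + 1943 = 1829)
1/((4081/3102 + 1242/(-4494)) + v) = 1/((4081/3102 + 1242/(-4494)) + 1829) = 1/((4081*(1/3102) + 1242*(-1/4494)) + 1829) = 1/((371/282 - 207/749) + 1829) = 1/(219505/211218 + 1829) = 1/(386537227/211218) = 211218/386537227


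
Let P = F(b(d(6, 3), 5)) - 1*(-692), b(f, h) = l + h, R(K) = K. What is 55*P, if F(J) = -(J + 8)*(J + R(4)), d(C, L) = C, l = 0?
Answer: 31625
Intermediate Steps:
b(f, h) = h (b(f, h) = 0 + h = h)
F(J) = -(4 + J)*(8 + J) (F(J) = -(J + 8)*(J + 4) = -(8 + J)*(4 + J) = -(4 + J)*(8 + J))
P = 575 (P = (-32 - 1*5² - 12*5) - 1*(-692) = (-32 - 1*25 - 60) + 692 = (-32 - 25 - 60) + 692 = -117 + 692 = 575)
55*P = 55*575 = 31625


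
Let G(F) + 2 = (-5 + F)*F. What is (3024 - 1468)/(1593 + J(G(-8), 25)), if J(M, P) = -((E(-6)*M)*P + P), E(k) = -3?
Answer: 778/4609 ≈ 0.16880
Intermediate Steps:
G(F) = -2 + F*(-5 + F) (G(F) = -2 + (-5 + F)*F = -2 + F*(-5 + F))
J(M, P) = -P + 3*M*P (J(M, P) = -((-3*M)*P + P) = -(-3*M*P + P) = -(P - 3*M*P) = -P + 3*M*P)
(3024 - 1468)/(1593 + J(G(-8), 25)) = (3024 - 1468)/(1593 + 25*(-1 + 3*(-2 + (-8)² - 5*(-8)))) = 1556/(1593 + 25*(-1 + 3*(-2 + 64 + 40))) = 1556/(1593 + 25*(-1 + 3*102)) = 1556/(1593 + 25*(-1 + 306)) = 1556/(1593 + 25*305) = 1556/(1593 + 7625) = 1556/9218 = 1556*(1/9218) = 778/4609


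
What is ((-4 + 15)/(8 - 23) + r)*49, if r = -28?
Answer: -21119/15 ≈ -1407.9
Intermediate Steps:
((-4 + 15)/(8 - 23) + r)*49 = ((-4 + 15)/(8 - 23) - 28)*49 = (11/(-15) - 28)*49 = (11*(-1/15) - 28)*49 = (-11/15 - 28)*49 = -431/15*49 = -21119/15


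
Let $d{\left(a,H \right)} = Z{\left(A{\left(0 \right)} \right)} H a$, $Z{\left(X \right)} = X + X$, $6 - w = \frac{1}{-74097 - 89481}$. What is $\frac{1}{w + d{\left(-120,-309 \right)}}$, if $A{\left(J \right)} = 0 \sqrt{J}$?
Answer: $\frac{163578}{981469} \approx 0.16667$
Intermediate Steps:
$A{\left(J \right)} = 0$
$w = \frac{981469}{163578}$ ($w = 6 - \frac{1}{-74097 - 89481} = 6 - \frac{1}{-163578} = 6 - - \frac{1}{163578} = 6 + \frac{1}{163578} = \frac{981469}{163578} \approx 6.0$)
$Z{\left(X \right)} = 2 X$
$d{\left(a,H \right)} = 0$ ($d{\left(a,H \right)} = 2 \cdot 0 H a = 0 H a = 0 a = 0$)
$\frac{1}{w + d{\left(-120,-309 \right)}} = \frac{1}{\frac{981469}{163578} + 0} = \frac{1}{\frac{981469}{163578}} = \frac{163578}{981469}$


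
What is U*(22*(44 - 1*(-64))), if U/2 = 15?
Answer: 71280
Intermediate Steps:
U = 30 (U = 2*15 = 30)
U*(22*(44 - 1*(-64))) = 30*(22*(44 - 1*(-64))) = 30*(22*(44 + 64)) = 30*(22*108) = 30*2376 = 71280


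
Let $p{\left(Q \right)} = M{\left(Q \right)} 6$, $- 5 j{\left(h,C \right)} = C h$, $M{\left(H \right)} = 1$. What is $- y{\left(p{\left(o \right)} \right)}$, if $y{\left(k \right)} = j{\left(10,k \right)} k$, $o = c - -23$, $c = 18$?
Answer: $72$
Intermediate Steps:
$j{\left(h,C \right)} = - \frac{C h}{5}$
$o = 41$ ($o = 18 - -23 = 18 + 23 = 41$)
$p{\left(Q \right)} = 6$ ($p{\left(Q \right)} = 1 \cdot 6 = 6$)
$y{\left(k \right)} = - 2 k^{2}$ ($y{\left(k \right)} = \left(- \frac{1}{5}\right) k 10 k = - 2 k k = - 2 k^{2}$)
$- y{\left(p{\left(o \right)} \right)} = - \left(-2\right) 6^{2} = - \left(-2\right) 36 = \left(-1\right) \left(-72\right) = 72$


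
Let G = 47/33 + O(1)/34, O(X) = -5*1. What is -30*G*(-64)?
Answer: 458560/187 ≈ 2452.2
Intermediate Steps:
O(X) = -5
G = 1433/1122 (G = 47/33 - 5/34 = 1433/1122 ≈ 1.2772)
-30*G*(-64) = -30*1433/1122*(-64) = -7165/187*(-64) = 458560/187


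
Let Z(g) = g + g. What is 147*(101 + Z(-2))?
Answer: 14259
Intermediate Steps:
Z(g) = 2*g
147*(101 + Z(-2)) = 147*(101 + 2*(-2)) = 147*(101 - 4) = 147*97 = 14259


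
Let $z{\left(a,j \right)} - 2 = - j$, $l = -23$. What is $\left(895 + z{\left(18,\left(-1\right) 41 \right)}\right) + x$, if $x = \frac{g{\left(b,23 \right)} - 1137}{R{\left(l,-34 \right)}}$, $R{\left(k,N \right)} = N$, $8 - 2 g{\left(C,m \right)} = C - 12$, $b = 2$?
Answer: $\frac{16510}{17} \approx 971.18$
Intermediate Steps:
$g{\left(C,m \right)} = 10 - \frac{C}{2}$ ($g{\left(C,m \right)} = 4 - \frac{C - 12}{2} = 4 - \frac{-12 + C}{2} = 4 - \left(-6 + \frac{C}{2}\right) = 10 - \frac{C}{2}$)
$z{\left(a,j \right)} = 2 - j$
$x = \frac{564}{17}$ ($x = \frac{\left(10 - 1\right) - 1137}{-34} = \left(\left(10 - 1\right) - 1137\right) \left(- \frac{1}{34}\right) = \left(9 - 1137\right) \left(- \frac{1}{34}\right) = \left(-1128\right) \left(- \frac{1}{34}\right) = \frac{564}{17} \approx 33.176$)
$\left(895 + z{\left(18,\left(-1\right) 41 \right)}\right) + x = \left(895 - \left(-2 - 41\right)\right) + \frac{564}{17} = \left(895 + \left(2 - -41\right)\right) + \frac{564}{17} = \left(895 + \left(2 + 41\right)\right) + \frac{564}{17} = \left(895 + 43\right) + \frac{564}{17} = 938 + \frac{564}{17} = \frac{16510}{17}$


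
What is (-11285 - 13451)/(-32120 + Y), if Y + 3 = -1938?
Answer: 24736/34061 ≈ 0.72623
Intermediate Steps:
Y = -1941 (Y = -3 - 1938 = -1941)
(-11285 - 13451)/(-32120 + Y) = (-11285 - 13451)/(-32120 - 1941) = -24736/(-34061) = -24736*(-1/34061) = 24736/34061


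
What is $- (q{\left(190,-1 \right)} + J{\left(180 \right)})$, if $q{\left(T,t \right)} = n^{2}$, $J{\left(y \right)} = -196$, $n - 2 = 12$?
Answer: $0$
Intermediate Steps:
$n = 14$ ($n = 2 + 12 = 14$)
$q{\left(T,t \right)} = 196$ ($q{\left(T,t \right)} = 14^{2} = 196$)
$- (q{\left(190,-1 \right)} + J{\left(180 \right)}) = - (196 - 196) = \left(-1\right) 0 = 0$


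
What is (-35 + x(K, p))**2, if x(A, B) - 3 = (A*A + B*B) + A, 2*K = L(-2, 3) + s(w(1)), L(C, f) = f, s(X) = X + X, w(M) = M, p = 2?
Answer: 5929/16 ≈ 370.56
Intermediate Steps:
s(X) = 2*X
K = 5/2 (K = (3 + 2*1)/2 = (3 + 2)/2 = (1/2)*5 = 5/2 ≈ 2.5000)
x(A, B) = 3 + A + A**2 + B**2 (x(A, B) = 3 + ((A*A + B*B) + A) = 3 + ((A**2 + B**2) + A) = 3 + (A + A**2 + B**2) = 3 + A + A**2 + B**2)
(-35 + x(K, p))**2 = (-35 + (3 + 5/2 + (5/2)**2 + 2**2))**2 = (-35 + (3 + 5/2 + 25/4 + 4))**2 = (-35 + 63/4)**2 = (-77/4)**2 = 5929/16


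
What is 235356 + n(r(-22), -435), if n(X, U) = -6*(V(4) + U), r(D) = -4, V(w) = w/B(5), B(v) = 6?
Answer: 237962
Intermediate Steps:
V(w) = w/6
n(X, U) = -4 - 6*U (n(X, U) = -6*((1/6)*4 + U) = -6*(2/3 + U) = -4 - 6*U)
235356 + n(r(-22), -435) = 235356 + (-4 - 6*(-435)) = 235356 + (-4 + 2610) = 235356 + 2606 = 237962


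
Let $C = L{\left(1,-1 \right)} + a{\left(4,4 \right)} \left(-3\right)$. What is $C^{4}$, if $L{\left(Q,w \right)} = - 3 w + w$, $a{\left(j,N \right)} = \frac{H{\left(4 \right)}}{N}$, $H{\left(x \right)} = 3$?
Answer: $\frac{1}{256} \approx 0.0039063$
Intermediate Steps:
$a{\left(j,N \right)} = \frac{3}{N}$
$L{\left(Q,w \right)} = - 2 w$
$C = - \frac{1}{4}$ ($C = \left(-2\right) \left(-1\right) + \frac{3}{4} \left(-3\right) = 2 + 3 \cdot \frac{1}{4} \left(-3\right) = 2 + \frac{3}{4} \left(-3\right) = 2 - \frac{9}{4} = - \frac{1}{4} \approx -0.25$)
$C^{4} = \left(- \frac{1}{4}\right)^{4} = \frac{1}{256}$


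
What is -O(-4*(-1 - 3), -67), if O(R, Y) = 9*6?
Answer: -54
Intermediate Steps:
O(R, Y) = 54
-O(-4*(-1 - 3), -67) = -1*54 = -54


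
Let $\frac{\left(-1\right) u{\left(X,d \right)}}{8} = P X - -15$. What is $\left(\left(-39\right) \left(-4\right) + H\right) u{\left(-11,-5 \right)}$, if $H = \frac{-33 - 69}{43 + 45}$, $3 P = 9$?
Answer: $\frac{245268}{11} \approx 22297.0$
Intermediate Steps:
$P = 3$ ($P = \frac{1}{3} \cdot 9 = 3$)
$u{\left(X,d \right)} = -120 - 24 X$ ($u{\left(X,d \right)} = - 8 \left(3 X - -15\right) = - 8 \left(3 X + 15\right) = - 8 \left(15 + 3 X\right) = -120 - 24 X$)
$H = - \frac{51}{44}$ ($H = - \frac{102}{88} = \left(-102\right) \frac{1}{88} = - \frac{51}{44} \approx -1.1591$)
$\left(\left(-39\right) \left(-4\right) + H\right) u{\left(-11,-5 \right)} = \left(\left(-39\right) \left(-4\right) - \frac{51}{44}\right) \left(-120 - -264\right) = \left(156 - \frac{51}{44}\right) \left(-120 + 264\right) = \frac{6813}{44} \cdot 144 = \frac{245268}{11}$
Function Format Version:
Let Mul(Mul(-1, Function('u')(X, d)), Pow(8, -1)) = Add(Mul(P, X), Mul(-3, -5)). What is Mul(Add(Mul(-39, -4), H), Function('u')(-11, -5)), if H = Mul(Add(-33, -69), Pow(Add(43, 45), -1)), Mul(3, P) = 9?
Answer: Rational(245268, 11) ≈ 22297.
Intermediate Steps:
P = 3 (P = Mul(Rational(1, 3), 9) = 3)
Function('u')(X, d) = Add(-120, Mul(-24, X)) (Function('u')(X, d) = Mul(-8, Add(Mul(3, X), Mul(-3, -5))) = Mul(-8, Add(Mul(3, X), 15)) = Mul(-8, Add(15, Mul(3, X))) = Add(-120, Mul(-24, X)))
H = Rational(-51, 44) (H = Mul(-102, Pow(88, -1)) = Mul(-102, Rational(1, 88)) = Rational(-51, 44) ≈ -1.1591)
Mul(Add(Mul(-39, -4), H), Function('u')(-11, -5)) = Mul(Add(Mul(-39, -4), Rational(-51, 44)), Add(-120, Mul(-24, -11))) = Mul(Add(156, Rational(-51, 44)), Add(-120, 264)) = Mul(Rational(6813, 44), 144) = Rational(245268, 11)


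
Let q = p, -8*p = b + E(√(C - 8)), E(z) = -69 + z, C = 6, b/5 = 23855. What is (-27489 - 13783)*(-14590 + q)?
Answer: 1217142234 + 5159*I*√2 ≈ 1.2171e+9 + 7295.9*I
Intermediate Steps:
b = 119275 (b = 5*23855 = 119275)
p = -59603/4 - I*√2/8 (p = -(119275 + (-69 + √(6 - 8)))/8 = -(119275 + (-69 + √(-2)))/8 = -(119275 + (-69 + I*√2))/8 = -(119206 + I*√2)/8 = -59603/4 - I*√2/8 ≈ -14901.0 - 0.17678*I)
q = -59603/4 - I*√2/8 ≈ -14901.0 - 0.17678*I
(-27489 - 13783)*(-14590 + q) = (-27489 - 13783)*(-14590 + (-59603/4 - I*√2/8)) = -41272*(-117963/4 - I*√2/8) = 1217142234 + 5159*I*√2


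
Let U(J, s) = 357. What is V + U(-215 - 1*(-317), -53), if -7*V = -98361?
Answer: 100860/7 ≈ 14409.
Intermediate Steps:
V = 98361/7 (V = -⅐*(-98361) = 98361/7 ≈ 14052.)
V + U(-215 - 1*(-317), -53) = 98361/7 + 357 = 100860/7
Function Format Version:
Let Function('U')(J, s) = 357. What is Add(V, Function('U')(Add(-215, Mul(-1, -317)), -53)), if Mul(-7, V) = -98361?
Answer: Rational(100860, 7) ≈ 14409.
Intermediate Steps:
V = Rational(98361, 7) (V = Mul(Rational(-1, 7), -98361) = Rational(98361, 7) ≈ 14052.)
Add(V, Function('U')(Add(-215, Mul(-1, -317)), -53)) = Add(Rational(98361, 7), 357) = Rational(100860, 7)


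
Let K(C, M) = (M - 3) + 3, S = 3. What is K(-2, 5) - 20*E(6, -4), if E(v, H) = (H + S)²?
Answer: -15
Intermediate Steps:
K(C, M) = M (K(C, M) = (-3 + M) + 3 = M)
E(v, H) = (3 + H)² (E(v, H) = (H + 3)² = (3 + H)²)
K(-2, 5) - 20*E(6, -4) = 5 - 20*(3 - 4)² = 5 - 20*(-1)² = 5 - 20*1 = 5 - 20 = -15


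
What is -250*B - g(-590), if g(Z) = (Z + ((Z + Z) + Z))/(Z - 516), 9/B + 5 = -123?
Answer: 546605/35392 ≈ 15.444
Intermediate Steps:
B = -9/128 (B = 9/(-5 - 123) = 9/(-128) = 9*(-1/128) = -9/128 ≈ -0.070313)
g(Z) = 4*Z/(-516 + Z) (g(Z) = (Z + (2*Z + Z))/(-516 + Z) = (Z + 3*Z)/(-516 + Z) = (4*Z)/(-516 + Z) = 4*Z/(-516 + Z))
-250*B - g(-590) = -250*(-9/128) - 4*(-590)/(-516 - 590) = 1125/64 - 4*(-590)/(-1106) = 1125/64 - 4*(-590)*(-1)/1106 = 1125/64 - 1*1180/553 = 1125/64 - 1180/553 = 546605/35392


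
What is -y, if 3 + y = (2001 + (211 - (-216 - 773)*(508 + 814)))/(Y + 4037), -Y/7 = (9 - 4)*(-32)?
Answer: -1294199/5157 ≈ -250.96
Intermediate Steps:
Y = 1120 (Y = -7*(9 - 4)*(-32) = -35*(-32) = -7*(-160) = 1120)
y = 1294199/5157 (y = -3 + (2001 + (211 - (-216 - 773)*(508 + 814)))/(1120 + 4037) = -3 + (2001 + (211 - (-989)*1322))/5157 = -3 + (2001 + (211 - 1*(-1307458)))*(1/5157) = -3 + (2001 + (211 + 1307458))*(1/5157) = -3 + (2001 + 1307669)*(1/5157) = -3 + 1309670*(1/5157) = -3 + 1309670/5157 = 1294199/5157 ≈ 250.96)
-y = -1*1294199/5157 = -1294199/5157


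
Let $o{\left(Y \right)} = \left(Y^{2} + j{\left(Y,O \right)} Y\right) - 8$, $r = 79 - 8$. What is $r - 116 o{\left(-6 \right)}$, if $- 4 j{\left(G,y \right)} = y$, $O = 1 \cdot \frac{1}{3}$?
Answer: $-3235$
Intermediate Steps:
$O = \frac{1}{3}$ ($O = 1 \cdot \frac{1}{3} = \frac{1}{3} \approx 0.33333$)
$j{\left(G,y \right)} = - \frac{y}{4}$
$r = 71$
$o{\left(Y \right)} = -8 + Y^{2} - \frac{Y}{12}$ ($o{\left(Y \right)} = \left(Y^{2} + \left(- \frac{1}{4}\right) \frac{1}{3} Y\right) - 8 = \left(Y^{2} - \frac{Y}{12}\right) - 8 = -8 + Y^{2} - \frac{Y}{12}$)
$r - 116 o{\left(-6 \right)} = 71 - 116 \left(-8 + \left(-6\right)^{2} - - \frac{1}{2}\right) = 71 - 116 \left(-8 + 36 + \frac{1}{2}\right) = 71 - 3306 = -3235$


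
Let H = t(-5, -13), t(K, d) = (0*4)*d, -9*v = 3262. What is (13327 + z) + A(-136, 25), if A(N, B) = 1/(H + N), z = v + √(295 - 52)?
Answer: 15868607/1224 + 9*√3 ≈ 12980.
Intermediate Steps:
v = -3262/9 (v = -⅑*3262 = -3262/9 ≈ -362.44)
t(K, d) = 0 (t(K, d) = 0*d = 0)
H = 0
z = -3262/9 + 9*√3 (z = -3262/9 + √(295 - 52) = -3262/9 + √243 = -3262/9 + 9*√3 ≈ -346.86)
A(N, B) = 1/N (A(N, B) = 1/(0 + N) = 1/N)
(13327 + z) + A(-136, 25) = (13327 + (-3262/9 + 9*√3)) + 1/(-136) = (116681/9 + 9*√3) - 1/136 = 15868607/1224 + 9*√3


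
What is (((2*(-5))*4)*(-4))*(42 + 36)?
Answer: 12480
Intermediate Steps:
(((2*(-5))*4)*(-4))*(42 + 36) = (-10*4*(-4))*78 = -40*(-4)*78 = 160*78 = 12480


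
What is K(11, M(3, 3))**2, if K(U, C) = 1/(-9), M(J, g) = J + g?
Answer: 1/81 ≈ 0.012346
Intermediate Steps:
K(U, C) = -1/9 (K(U, C) = 1*(-1/9) = -1/9)
K(11, M(3, 3))**2 = (-1/9)**2 = 1/81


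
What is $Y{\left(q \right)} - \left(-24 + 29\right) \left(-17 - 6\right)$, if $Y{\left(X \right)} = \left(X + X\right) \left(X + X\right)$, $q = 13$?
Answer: $791$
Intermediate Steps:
$Y{\left(X \right)} = 4 X^{2}$ ($Y{\left(X \right)} = 2 X 2 X = 4 X^{2}$)
$Y{\left(q \right)} - \left(-24 + 29\right) \left(-17 - 6\right) = 4 \cdot 13^{2} - \left(-24 + 29\right) \left(-17 - 6\right) = 4 \cdot 169 - 5 \left(-23\right) = 676 - -115 = 676 + 115 = 791$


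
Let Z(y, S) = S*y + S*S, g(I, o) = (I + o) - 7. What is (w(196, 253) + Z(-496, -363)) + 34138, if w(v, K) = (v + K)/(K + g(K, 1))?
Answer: 172977949/500 ≈ 3.4596e+5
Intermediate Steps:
g(I, o) = -7 + I + o
Z(y, S) = S**2 + S*y (Z(y, S) = S*y + S**2 = S**2 + S*y)
w(v, K) = (K + v)/(-6 + 2*K) (w(v, K) = (v + K)/(K + (-7 + K + 1)) = (K + v)/(K + (-6 + K)) = (K + v)/(-6 + 2*K))
(w(196, 253) + Z(-496, -363)) + 34138 = ((253 + 196)/(2*(-3 + 253)) - 363*(-363 - 496)) + 34138 = ((1/2)*449/250 - 363*(-859)) + 34138 = ((1/2)*(1/250)*449 + 311817) + 34138 = (449/500 + 311817) + 34138 = 155908949/500 + 34138 = 172977949/500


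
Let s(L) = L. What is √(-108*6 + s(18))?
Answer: 3*I*√70 ≈ 25.1*I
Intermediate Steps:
√(-108*6 + s(18)) = √(-108*6 + 18) = √(-648 + 18) = √(-630) = 3*I*√70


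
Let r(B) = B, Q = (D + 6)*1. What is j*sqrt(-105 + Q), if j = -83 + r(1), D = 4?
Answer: -82*I*sqrt(95) ≈ -799.24*I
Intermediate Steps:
Q = 10 (Q = (4 + 6)*1 = 10*1 = 10)
j = -82 (j = -83 + 1 = -82)
j*sqrt(-105 + Q) = -82*sqrt(-105 + 10) = -82*I*sqrt(95)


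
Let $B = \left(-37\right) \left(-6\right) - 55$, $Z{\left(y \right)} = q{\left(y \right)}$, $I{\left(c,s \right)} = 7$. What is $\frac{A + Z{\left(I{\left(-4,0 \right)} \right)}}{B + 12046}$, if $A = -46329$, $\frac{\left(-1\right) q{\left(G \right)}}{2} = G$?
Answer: $- \frac{46343}{12213} \approx -3.7946$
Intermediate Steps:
$q{\left(G \right)} = - 2 G$
$Z{\left(y \right)} = - 2 y$
$B = 167$ ($B = 222 - 55 = 167$)
$\frac{A + Z{\left(I{\left(-4,0 \right)} \right)}}{B + 12046} = \frac{-46329 - 14}{167 + 12046} = \frac{-46329 - 14}{12213} = \left(-46343\right) \frac{1}{12213} = - \frac{46343}{12213}$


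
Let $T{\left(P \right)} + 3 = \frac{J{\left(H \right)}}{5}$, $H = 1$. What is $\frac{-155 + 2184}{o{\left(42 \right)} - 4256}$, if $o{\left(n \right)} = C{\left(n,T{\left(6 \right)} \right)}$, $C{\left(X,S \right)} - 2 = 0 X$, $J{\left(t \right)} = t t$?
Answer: $- \frac{2029}{4254} \approx -0.47696$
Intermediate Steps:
$J{\left(t \right)} = t^{2}$
$T{\left(P \right)} = - \frac{14}{5}$ ($T{\left(P \right)} = -3 + \frac{1^{2}}{5} = -3 + 1 \cdot \frac{1}{5} = -3 + \frac{1}{5} = - \frac{14}{5}$)
$C{\left(X,S \right)} = 2$ ($C{\left(X,S \right)} = 2 + 0 X = 2 + 0 = 2$)
$o{\left(n \right)} = 2$
$\frac{-155 + 2184}{o{\left(42 \right)} - 4256} = \frac{-155 + 2184}{2 - 4256} = \frac{2029}{-4254} = 2029 \left(- \frac{1}{4254}\right) = - \frac{2029}{4254}$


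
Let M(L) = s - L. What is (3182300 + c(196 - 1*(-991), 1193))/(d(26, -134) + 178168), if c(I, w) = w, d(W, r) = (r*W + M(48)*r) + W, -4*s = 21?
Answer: 6366986/363691 ≈ 17.507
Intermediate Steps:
s = -21/4 (s = -¼*21 = -21/4 ≈ -5.2500)
M(L) = -21/4 - L
d(W, r) = W - 213*r/4 + W*r (d(W, r) = (r*W + (-21/4 - 1*48)*r) + W = (W*r + (-21/4 - 48)*r) + W = (W*r - 213*r/4) + W = (-213*r/4 + W*r) + W = W - 213*r/4 + W*r)
(3182300 + c(196 - 1*(-991), 1193))/(d(26, -134) + 178168) = (3182300 + 1193)/((26 - 213/4*(-134) + 26*(-134)) + 178168) = 3183493/((26 + 14271/2 - 3484) + 178168) = 3183493/(7355/2 + 178168) = 3183493/(363691/2) = 3183493*(2/363691) = 6366986/363691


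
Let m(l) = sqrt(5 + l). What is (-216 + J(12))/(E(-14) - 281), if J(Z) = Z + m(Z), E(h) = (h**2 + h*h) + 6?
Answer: -68/39 + sqrt(17)/117 ≈ -1.7083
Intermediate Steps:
E(h) = 6 + 2*h**2 (E(h) = (h**2 + h**2) + 6 = 2*h**2 + 6 = 6 + 2*h**2)
J(Z) = Z + sqrt(5 + Z)
(-216 + J(12))/(E(-14) - 281) = (-216 + (12 + sqrt(5 + 12)))/((6 + 2*(-14)**2) - 281) = (-216 + (12 + sqrt(17)))/((6 + 2*196) - 281) = (-204 + sqrt(17))/((6 + 392) - 281) = (-204 + sqrt(17))/(398 - 281) = (-204 + sqrt(17))/117 = (-204 + sqrt(17))*(1/117) = -68/39 + sqrt(17)/117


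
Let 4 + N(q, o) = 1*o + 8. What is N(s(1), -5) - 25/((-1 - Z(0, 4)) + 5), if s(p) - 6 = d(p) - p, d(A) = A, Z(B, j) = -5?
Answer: -34/9 ≈ -3.7778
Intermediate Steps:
s(p) = 6 (s(p) = 6 + (p - p) = 6 + 0 = 6)
N(q, o) = 4 + o (N(q, o) = -4 + (1*o + 8) = -4 + (o + 8) = -4 + (8 + o) = 4 + o)
N(s(1), -5) - 25/((-1 - Z(0, 4)) + 5) = (4 - 5) - 25/((-1 - 1*(-5)) + 5) = -1 - 25/((-1 + 5) + 5) = -1 - 25/(4 + 5) = -1 - 25/9 = -34/9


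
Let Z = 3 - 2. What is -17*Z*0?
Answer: 0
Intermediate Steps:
Z = 1
-17*Z*0 = -17*1*0 = -17*0 = 0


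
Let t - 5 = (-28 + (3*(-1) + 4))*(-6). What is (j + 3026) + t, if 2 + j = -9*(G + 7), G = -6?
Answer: 3182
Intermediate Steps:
t = 167 (t = 5 + (-28 + (3*(-1) + 4))*(-6) = 5 + (-28 + (-3 + 4))*(-6) = 5 + (-28 + 1)*(-6) = 5 - 27*(-6) = 5 + 162 = 167)
j = -11 (j = -2 - 9*(-6 + 7) = -2 - 9*1 = -2 - 9 = -11)
(j + 3026) + t = (-11 + 3026) + 167 = 3015 + 167 = 3182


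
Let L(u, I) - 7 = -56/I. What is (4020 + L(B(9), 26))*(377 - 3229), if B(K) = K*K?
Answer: -149225196/13 ≈ -1.1479e+7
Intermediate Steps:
B(K) = K**2
L(u, I) = 7 - 56/I
(4020 + L(B(9), 26))*(377 - 3229) = (4020 + (7 - 56/26))*(377 - 3229) = (4020 + (7 - 56*1/26))*(-2852) = (4020 + (7 - 28/13))*(-2852) = (4020 + 63/13)*(-2852) = (52323/13)*(-2852) = -149225196/13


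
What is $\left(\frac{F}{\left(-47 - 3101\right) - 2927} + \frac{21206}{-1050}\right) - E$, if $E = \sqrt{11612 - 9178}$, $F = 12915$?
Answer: $- \frac{105472}{4725} - \sqrt{2434} \approx -71.658$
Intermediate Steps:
$E = \sqrt{2434} \approx 49.336$
$\left(\frac{F}{\left(-47 - 3101\right) - 2927} + \frac{21206}{-1050}\right) - E = \left(\frac{12915}{\left(-47 - 3101\right) - 2927} + \frac{21206}{-1050}\right) - \sqrt{2434} = \left(\frac{12915}{-3148 - 2927} + 21206 \left(- \frac{1}{1050}\right)\right) - \sqrt{2434} = \left(\frac{12915}{-6075} - \frac{10603}{525}\right) - \sqrt{2434} = \left(12915 \left(- \frac{1}{6075}\right) - \frac{10603}{525}\right) - \sqrt{2434} = \left(- \frac{287}{135} - \frac{10603}{525}\right) - \sqrt{2434} = - \frac{105472}{4725} - \sqrt{2434}$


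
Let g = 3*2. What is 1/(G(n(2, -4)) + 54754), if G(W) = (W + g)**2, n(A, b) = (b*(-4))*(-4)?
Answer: 1/58118 ≈ 1.7206e-5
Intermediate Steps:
g = 6
n(A, b) = 16*b (n(A, b) = -4*b*(-4) = 16*b)
G(W) = (6 + W)**2 (G(W) = (W + 6)**2 = (6 + W)**2)
1/(G(n(2, -4)) + 54754) = 1/((6 + 16*(-4))**2 + 54754) = 1/((6 - 64)**2 + 54754) = 1/((-58)**2 + 54754) = 1/(3364 + 54754) = 1/58118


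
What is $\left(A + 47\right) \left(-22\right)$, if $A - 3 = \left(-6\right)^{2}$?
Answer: $-1892$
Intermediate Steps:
$A = 39$ ($A = 3 + \left(-6\right)^{2} = 3 + 36 = 39$)
$\left(A + 47\right) \left(-22\right) = \left(39 + 47\right) \left(-22\right) = 86 \left(-22\right) = -1892$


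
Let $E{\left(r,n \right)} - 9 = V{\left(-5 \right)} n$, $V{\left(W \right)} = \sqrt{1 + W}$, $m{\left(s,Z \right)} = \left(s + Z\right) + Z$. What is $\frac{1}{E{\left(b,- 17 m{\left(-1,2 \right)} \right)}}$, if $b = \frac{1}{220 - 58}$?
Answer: $\frac{1}{1165} + \frac{34 i}{3495} \approx 0.00085837 + 0.0097282 i$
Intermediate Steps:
$m{\left(s,Z \right)} = s + 2 Z$ ($m{\left(s,Z \right)} = \left(Z + s\right) + Z = s + 2 Z$)
$b = \frac{1}{162} \approx 0.0061728$
$E{\left(r,n \right)} = 9 + 2 i n$ ($E{\left(r,n \right)} = 9 + \sqrt{1 - 5} n = 9 + \sqrt{-4} n = 9 + 2 i n$)
$\frac{1}{E{\left(b,- 17 m{\left(-1,2 \right)} \right)}} = \frac{1}{9 + 2 i \left(- 17 \left(-1 + 2 \cdot 2\right)\right)} = \frac{1}{9 + 2 i \left(- 17 \left(-1 + 4\right)\right)} = \frac{1}{9 + 2 i \left(\left(-17\right) 3\right)} = \frac{1}{9 + 2 i \left(-51\right)} = \frac{1}{9 - 102 i} = \frac{9 + 102 i}{10485}$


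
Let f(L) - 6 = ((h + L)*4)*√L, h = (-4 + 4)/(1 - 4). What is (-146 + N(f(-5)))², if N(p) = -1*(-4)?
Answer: 20164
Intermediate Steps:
h = 0 (h = 0/(-3) = 0*(-⅓) = 0)
f(L) = 6 + 4*L^(3/2) (f(L) = 6 + ((0 + L)*4)*√L = 6 + (L*4)*√L = 6 + (4*L)*√L = 6 + 4*L^(3/2))
N(p) = 4
(-146 + N(f(-5)))² = (-146 + 4)² = (-142)² = 20164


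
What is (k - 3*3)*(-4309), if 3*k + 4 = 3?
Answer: 120652/3 ≈ 40217.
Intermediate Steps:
k = -⅓ (k = -4/3 + (⅓)*3 = -4/3 + 1 = -⅓ ≈ -0.33333)
(k - 3*3)*(-4309) = (-⅓ - 3*3)*(-4309) = (-⅓ - 9)*(-4309) = -28/3*(-4309) = 120652/3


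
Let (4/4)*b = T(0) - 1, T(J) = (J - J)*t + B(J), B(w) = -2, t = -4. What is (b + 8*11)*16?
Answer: 1360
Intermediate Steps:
T(J) = -2 (T(J) = (J - J)*(-4) - 2 = 0*(-4) - 2 = 0 - 2 = -2)
b = -3 (b = -2 - 1 = -3)
(b + 8*11)*16 = (-3 + 8*11)*16 = (-3 + 88)*16 = 85*16 = 1360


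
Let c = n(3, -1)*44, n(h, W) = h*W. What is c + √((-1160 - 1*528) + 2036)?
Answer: -132 + 2*√87 ≈ -113.35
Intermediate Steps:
n(h, W) = W*h
c = -132 (c = -1*3*44 = -3*44 = -132)
c + √((-1160 - 1*528) + 2036) = -132 + √((-1160 - 1*528) + 2036) = -132 + √((-1160 - 528) + 2036) = -132 + √(-1688 + 2036) = -132 + √348 = -132 + 2*√87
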